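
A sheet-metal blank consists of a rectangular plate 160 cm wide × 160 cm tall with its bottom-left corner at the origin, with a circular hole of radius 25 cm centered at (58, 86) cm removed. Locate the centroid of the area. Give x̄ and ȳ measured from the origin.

Part | A | x̄ᵢ | ȳᵢ | A·x̄ᵢ | A·ȳᵢ
plate | 25600.00 | 80.00 | 80.00 | 2048000.00 | 2048000.00
hole | -1963.50 | 58.00 | 86.00 | -113882.73 | -168860.61
Σ | 23636.50 |  |  | 1934117.27 | 1879139.39
x̄ = 1934117.27 / 23636.50 = 81.83 cm
ȳ = 1879139.39 / 23636.50 = 79.50 cm

x̄ = 81.83 cm, ȳ = 79.50 cm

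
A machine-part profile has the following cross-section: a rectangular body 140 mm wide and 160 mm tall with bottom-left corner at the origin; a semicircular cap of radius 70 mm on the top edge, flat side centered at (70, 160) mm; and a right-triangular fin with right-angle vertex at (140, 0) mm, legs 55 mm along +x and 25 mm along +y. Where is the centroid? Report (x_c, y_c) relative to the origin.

x_c = 71.97 mm, y_c = 105.83 mm

rectangular body: A = 140 × 160 = 22400.00, centroid at (70.00, 80.00).
semicircular top: A = ½π·70² = 7696.90, centroid at (70.00, 189.71).
triangular fin: A = ½·55·25 = 687.50, centroid at (158.33, 8.33).
ΣA = 30784.40 mm², ΣAx_c = 2215637.31 mm³, ΣAy_c = 3257900.15 mm³.
x_c = 2215637.31/30784.40 = 71.97 mm; y_c = 3257900.15/30784.40 = 105.83 mm.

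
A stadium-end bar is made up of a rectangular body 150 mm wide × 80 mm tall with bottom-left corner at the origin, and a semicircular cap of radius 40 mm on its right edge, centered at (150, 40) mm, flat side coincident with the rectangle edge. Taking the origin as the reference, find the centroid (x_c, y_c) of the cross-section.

x_c = 90.93 mm, y_c = 40.00 mm

rectangular body: A = 150 × 80 = 12000.00, centroid at (75.00, 40.00).
semicircular end: A = ½π·40² = 2513.27, centroid at (166.98, 40.00).
ΣA = 14513.27 mm², ΣAx_c = 1319657.79 mm³, ΣAy_c = 580530.96 mm³.
x_c = 1319657.79/14513.27 = 90.93 mm; y_c = 580530.96/14513.27 = 40.00 mm.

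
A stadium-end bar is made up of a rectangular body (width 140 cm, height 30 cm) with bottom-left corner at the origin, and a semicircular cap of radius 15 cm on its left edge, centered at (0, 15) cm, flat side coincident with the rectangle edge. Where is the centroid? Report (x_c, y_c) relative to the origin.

x_c = 64.07 cm, y_c = 15.00 cm

rectangular body: A = 140 × 30 = 4200.00, centroid at (70.00, 15.00).
semicircular end: A = ½π·15² = 353.43, centroid at (-6.37, 15.00).
ΣA = 4553.43 cm²
ΣAx_c = (4200.00)(70.00) + (353.43)(-6.37) = 291750.00 cm³
ΣAy_c = (4200.00)(15.00) + (353.43)(15.00) = 68301.44 cm³
x_c = 291750.00 / 4553.43 = 64.07 cm
y_c = 68301.44 / 4553.43 = 15.00 cm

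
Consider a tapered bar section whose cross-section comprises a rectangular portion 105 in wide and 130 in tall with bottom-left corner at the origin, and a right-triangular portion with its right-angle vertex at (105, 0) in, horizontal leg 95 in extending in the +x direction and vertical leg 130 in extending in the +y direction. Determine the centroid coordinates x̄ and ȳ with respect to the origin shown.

x̄ = 78.72 in, ȳ = 58.25 in

rectangular portion: A = 105 × 130 = 13650.00, centroid at (52.50, 65.00).
triangular portion: A = ½·95·130 = 6175.00, centroid at (136.67, 43.33).
ΣA = 19825.00 in², ΣAx̄ = 1560541.67 in³, ΣAȳ = 1154833.33 in³.
x̄ = 1560541.67/19825.00 = 78.72 in; ȳ = 1154833.33/19825.00 = 58.25 in.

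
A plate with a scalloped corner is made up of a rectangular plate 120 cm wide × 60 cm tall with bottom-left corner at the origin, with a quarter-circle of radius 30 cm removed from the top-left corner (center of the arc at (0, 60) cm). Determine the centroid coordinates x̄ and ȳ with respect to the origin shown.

plate: A = 120 × 60 = 7200.00, centroid at (60.00, 30.00).
removed quarter-circle: A = −¼π·30² = -706.86, centroid at (12.73, 47.27).
ΣA = 6493.14 cm², ΣAx̄ = 423000.00 cm³, ΣAȳ = 182588.50 cm³.
x̄ = 423000.00/6493.14 = 65.15 cm; ȳ = 182588.50/6493.14 = 28.12 cm.

x̄ = 65.15 cm, ȳ = 28.12 cm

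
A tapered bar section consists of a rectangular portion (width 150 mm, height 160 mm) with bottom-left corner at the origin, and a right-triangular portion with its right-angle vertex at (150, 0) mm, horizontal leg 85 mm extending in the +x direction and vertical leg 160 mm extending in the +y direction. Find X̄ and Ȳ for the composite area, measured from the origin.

rectangular portion: A = 150 × 160 = 24000.00, centroid at (75.00, 80.00).
triangular portion: A = ½·85·160 = 6800.00, centroid at (178.33, 53.33).
ΣA = 30800.00 mm²
ΣAX̄ = (24000.00)(75.00) + (6800.00)(178.33) = 3012666.67 mm³
ΣAȲ = (24000.00)(80.00) + (6800.00)(53.33) = 2282666.67 mm³
X̄ = 3012666.67 / 30800.00 = 97.81 mm
Ȳ = 2282666.67 / 30800.00 = 74.11 mm

X̄ = 97.81 mm, Ȳ = 74.11 mm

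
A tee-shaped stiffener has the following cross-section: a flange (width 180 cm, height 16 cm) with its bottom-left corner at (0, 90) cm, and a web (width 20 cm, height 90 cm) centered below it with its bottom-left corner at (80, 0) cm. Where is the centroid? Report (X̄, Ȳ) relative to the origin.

X̄ = 90.00 cm, Ȳ = 77.62 cm

Part | A | x̄ᵢ | ȳᵢ | A·x̄ᵢ | A·ȳᵢ
web | 1800.00 | 90.00 | 45.00 | 162000.00 | 81000.00
flange | 2880.00 | 90.00 | 98.00 | 259200.00 | 282240.00
Σ | 4680.00 |  |  | 421200.00 | 363240.00
X̄ = 421200.00 / 4680.00 = 90.00 cm
Ȳ = 363240.00 / 4680.00 = 77.62 cm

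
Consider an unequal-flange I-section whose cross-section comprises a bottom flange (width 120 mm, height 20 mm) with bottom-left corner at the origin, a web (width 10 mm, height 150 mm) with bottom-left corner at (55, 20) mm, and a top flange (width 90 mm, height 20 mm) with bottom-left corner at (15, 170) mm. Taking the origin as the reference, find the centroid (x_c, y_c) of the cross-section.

Part | A | x̄ᵢ | ȳᵢ | A·x̄ᵢ | A·ȳᵢ
bottom flange | 2400.00 | 60.00 | 10.00 | 144000.00 | 24000.00
web | 1500.00 | 60.00 | 95.00 | 90000.00 | 142500.00
top flange | 1800.00 | 60.00 | 180.00 | 108000.00 | 324000.00
Σ | 5700.00 |  |  | 342000.00 | 490500.00
x_c = 342000.00 / 5700.00 = 60.00 mm
y_c = 490500.00 / 5700.00 = 86.05 mm

x_c = 60.00 mm, y_c = 86.05 mm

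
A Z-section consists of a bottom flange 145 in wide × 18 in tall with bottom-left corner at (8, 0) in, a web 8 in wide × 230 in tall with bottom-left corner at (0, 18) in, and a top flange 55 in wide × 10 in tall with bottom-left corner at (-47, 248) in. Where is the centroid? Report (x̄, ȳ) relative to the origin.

Part | A | x̄ᵢ | ȳᵢ | A·x̄ᵢ | A·ȳᵢ
bottom flange | 2610.00 | 80.50 | 9.00 | 210105.00 | 23490.00
web | 1840.00 | 4.00 | 133.00 | 7360.00 | 244720.00
top flange | 550.00 | -19.50 | 253.00 | -10725.00 | 139150.00
Σ | 5000.00 |  |  | 206740.00 | 407360.00
x̄ = 206740.00 / 5000.00 = 41.35 in
ȳ = 407360.00 / 5000.00 = 81.47 in

x̄ = 41.35 in, ȳ = 81.47 in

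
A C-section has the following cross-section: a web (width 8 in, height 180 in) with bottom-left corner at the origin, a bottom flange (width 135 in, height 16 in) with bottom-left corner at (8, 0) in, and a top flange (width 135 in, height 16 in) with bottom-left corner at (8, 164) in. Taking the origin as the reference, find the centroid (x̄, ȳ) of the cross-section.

x̄ = 57.62 in, ȳ = 90.00 in

Part | A | x̄ᵢ | ȳᵢ | A·x̄ᵢ | A·ȳᵢ
web | 1440.00 | 4.00 | 90.00 | 5760.00 | 129600.00
bottom flange | 2160.00 | 75.50 | 8.00 | 163080.00 | 17280.00
top flange | 2160.00 | 75.50 | 172.00 | 163080.00 | 371520.00
Σ | 5760.00 |  |  | 331920.00 | 518400.00
x̄ = 331920.00 / 5760.00 = 57.62 in
ȳ = 518400.00 / 5760.00 = 90.00 in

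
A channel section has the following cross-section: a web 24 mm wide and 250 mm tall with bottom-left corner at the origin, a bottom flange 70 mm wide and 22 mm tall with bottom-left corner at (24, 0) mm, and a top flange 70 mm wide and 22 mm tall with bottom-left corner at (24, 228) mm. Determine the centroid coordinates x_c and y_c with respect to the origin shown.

x_c = 27.94 mm, y_c = 125.00 mm

web: A = 24 × 250 = 6000.00, centroid at (12.00, 125.00).
bottom flange: A = 70 × 22 = 1540.00, centroid at (59.00, 11.00).
top flange: A = 70 × 22 = 1540.00, centroid at (59.00, 239.00).
ΣA = 9080.00 mm², ΣAx_c = 253720.00 mm³, ΣAy_c = 1135000.00 mm³.
x_c = 253720.00/9080.00 = 27.94 mm; y_c = 1135000.00/9080.00 = 125.00 mm.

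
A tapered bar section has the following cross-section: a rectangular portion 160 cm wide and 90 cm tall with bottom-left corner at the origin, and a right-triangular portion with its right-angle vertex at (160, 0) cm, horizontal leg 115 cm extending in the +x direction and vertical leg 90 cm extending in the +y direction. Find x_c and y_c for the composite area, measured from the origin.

x_c = 111.28 cm, y_c = 41.03 cm

Part | A | x̄ᵢ | ȳᵢ | A·x̄ᵢ | A·ȳᵢ
rectangular portion | 14400.00 | 80.00 | 45.00 | 1152000.00 | 648000.00
triangular portion | 5175.00 | 198.33 | 30.00 | 1026375.00 | 155250.00
Σ | 19575.00 |  |  | 2178375.00 | 803250.00
x_c = 2178375.00 / 19575.00 = 111.28 cm
y_c = 803250.00 / 19575.00 = 41.03 cm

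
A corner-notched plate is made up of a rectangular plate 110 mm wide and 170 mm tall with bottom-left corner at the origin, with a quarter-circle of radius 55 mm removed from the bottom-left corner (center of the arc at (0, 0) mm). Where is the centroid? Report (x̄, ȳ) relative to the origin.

plate: A = 110 × 170 = 18700.00, centroid at (55.00, 85.00).
removed quarter-circle: A = −¼π·55² = -2375.83, centroid at (23.34, 23.34).
ΣA = 16324.17 mm²
ΣAx̄ = (18700.00)(55.00) + (-2375.83)(23.34) = 973041.67 mm³
ΣAȳ = (18700.00)(85.00) + (-2375.83)(23.34) = 1534041.67 mm³
x̄ = 973041.67 / 16324.17 = 59.61 mm
ȳ = 1534041.67 / 16324.17 = 93.97 mm

x̄ = 59.61 mm, ȳ = 93.97 mm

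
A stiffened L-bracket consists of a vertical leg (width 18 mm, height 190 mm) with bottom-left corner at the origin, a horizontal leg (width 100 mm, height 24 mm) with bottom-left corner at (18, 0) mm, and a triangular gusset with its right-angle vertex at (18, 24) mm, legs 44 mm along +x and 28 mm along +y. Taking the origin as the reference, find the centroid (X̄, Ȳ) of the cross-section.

X̄ = 33.27 mm, Ȳ = 58.15 mm

vertical leg: A = 18 × 190 = 3420.00, centroid at (9.00, 95.00).
horizontal leg: A = 100 × 24 = 2400.00, centroid at (68.00, 12.00).
gusset: A = ½·44·28 = 616.00, centroid at (32.67, 33.33).
ΣA = 6436.00 mm²
ΣAX̄ = (3420.00)(9.00) + (2400.00)(68.00) + (616.00)(32.67) = 214102.67 mm³
ΣAȲ = (3420.00)(95.00) + (2400.00)(12.00) + (616.00)(33.33) = 374233.33 mm³
X̄ = 214102.67 / 6436.00 = 33.27 mm
Ȳ = 374233.33 / 6436.00 = 58.15 mm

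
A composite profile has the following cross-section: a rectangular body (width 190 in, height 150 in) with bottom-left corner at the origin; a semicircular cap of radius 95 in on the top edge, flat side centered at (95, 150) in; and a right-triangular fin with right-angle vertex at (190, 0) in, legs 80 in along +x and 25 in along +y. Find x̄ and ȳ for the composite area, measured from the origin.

x̄ = 97.79 in, ȳ = 110.90 in

rectangular body: A = 190 × 150 = 28500.00, centroid at (95.00, 75.00).
semicircular top: A = ½π·95² = 14176.44, centroid at (95.00, 190.32).
triangular fin: A = ½·80·25 = 1000.00, centroid at (216.67, 8.33).
ΣA = 43676.44 in², ΣAx̄ = 4270928.17 in³, ΣAȳ = 4843882.19 in³.
x̄ = 4270928.17/43676.44 = 97.79 in; ȳ = 4843882.19/43676.44 = 110.90 in.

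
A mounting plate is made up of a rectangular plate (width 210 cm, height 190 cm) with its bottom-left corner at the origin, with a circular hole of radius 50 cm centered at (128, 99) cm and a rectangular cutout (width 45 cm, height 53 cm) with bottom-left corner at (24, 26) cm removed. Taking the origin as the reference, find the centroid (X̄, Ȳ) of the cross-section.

X̄ = 103.61 cm, Ȳ = 97.36 cm

plate: A = 210 × 190 = 39900.00, centroid at (105.00, 95.00).
hole 1: A = −π·50² = -7853.98, centroid at (128.00, 99.00).
hole 2: A = −(45 × 53) = -2385.00, centroid at (46.50, 52.50).
ΣA = 29661.02 cm², ΣAX̄ = 3073287.85 cm³, ΣAȲ = 2887743.32 cm³.
X̄ = 3073287.85/29661.02 = 103.61 cm; Ȳ = 2887743.32/29661.02 = 97.36 cm.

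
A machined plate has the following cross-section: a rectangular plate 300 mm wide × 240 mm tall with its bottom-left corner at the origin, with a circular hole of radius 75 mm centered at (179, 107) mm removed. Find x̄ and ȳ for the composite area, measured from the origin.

Part | A | x̄ᵢ | ȳᵢ | A·x̄ᵢ | A·ȳᵢ
plate | 72000.00 | 150.00 | 120.00 | 10800000.00 | 8640000.00
hole | -17671.46 | 179.00 | 107.00 | -3163191.10 | -1890846.08
Σ | 54328.54 |  |  | 7636808.90 | 6749153.92
x̄ = 7636808.90 / 54328.54 = 140.57 mm
ȳ = 6749153.92 / 54328.54 = 124.23 mm

x̄ = 140.57 mm, ȳ = 124.23 mm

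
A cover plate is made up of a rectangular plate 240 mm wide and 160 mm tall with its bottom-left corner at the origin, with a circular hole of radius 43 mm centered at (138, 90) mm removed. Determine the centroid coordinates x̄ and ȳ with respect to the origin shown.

plate: A = 240 × 160 = 38400.00, centroid at (120.00, 80.00).
hole: A = −π·43² = -5808.80, centroid at (138.00, 90.00).
ΣA = 32591.20 mm², ΣAx̄ = 3806384.94 mm³, ΣAȳ = 2549207.57 mm³.
x̄ = 3806384.94/32591.20 = 116.79 mm; ȳ = 2549207.57/32591.20 = 78.22 mm.

x̄ = 116.79 mm, ȳ = 78.22 mm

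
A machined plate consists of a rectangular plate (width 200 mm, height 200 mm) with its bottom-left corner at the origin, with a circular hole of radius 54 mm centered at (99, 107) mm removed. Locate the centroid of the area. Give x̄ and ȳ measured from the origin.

plate: A = 200 × 200 = 40000.00, centroid at (100.00, 100.00).
hole: A = −π·54² = -9160.88, centroid at (99.00, 107.00).
ΣA = 30839.12 mm², ΣAx̄ = 3093072.47 mm³, ΣAȳ = 3019785.39 mm³.
x̄ = 3093072.47/30839.12 = 100.30 mm; ȳ = 3019785.39/30839.12 = 97.92 mm.

x̄ = 100.30 mm, ȳ = 97.92 mm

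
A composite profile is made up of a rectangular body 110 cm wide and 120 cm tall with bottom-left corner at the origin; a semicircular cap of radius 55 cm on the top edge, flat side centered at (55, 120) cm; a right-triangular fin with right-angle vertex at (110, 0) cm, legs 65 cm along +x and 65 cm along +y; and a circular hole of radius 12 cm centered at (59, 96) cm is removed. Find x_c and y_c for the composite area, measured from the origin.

rectangular body: A = 110 × 120 = 13200.00, centroid at (55.00, 60.00).
semicircular top: A = ½π·55² = 4751.66, centroid at (55.00, 143.34).
triangular fin: A = ½·65·65 = 2112.50, centroid at (131.67, 21.67).
hole: A = −π·12² = -452.39, centroid at (59.00, 96.00).
ΣA = 19611.77 cm², ΣAx_c = 1238796.10 cm³, ΣAy_c = 1475457.19 cm³.
x_c = 1238796.10/19611.77 = 63.17 cm; y_c = 1475457.19/19611.77 = 75.23 cm.

x_c = 63.17 cm, y_c = 75.23 cm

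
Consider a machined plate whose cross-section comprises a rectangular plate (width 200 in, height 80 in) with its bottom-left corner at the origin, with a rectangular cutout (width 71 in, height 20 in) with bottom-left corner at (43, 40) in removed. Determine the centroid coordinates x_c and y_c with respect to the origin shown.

plate: A = 200 × 80 = 16000.00, centroid at (100.00, 40.00).
hole: A = −(71 × 20) = -1420.00, centroid at (78.50, 50.00).
ΣA = 14580.00 in², ΣAx_c = 1488530.00 in³, ΣAy_c = 569000.00 in³.
x_c = 1488530.00/14580.00 = 102.09 in; y_c = 569000.00/14580.00 = 39.03 in.

x_c = 102.09 in, y_c = 39.03 in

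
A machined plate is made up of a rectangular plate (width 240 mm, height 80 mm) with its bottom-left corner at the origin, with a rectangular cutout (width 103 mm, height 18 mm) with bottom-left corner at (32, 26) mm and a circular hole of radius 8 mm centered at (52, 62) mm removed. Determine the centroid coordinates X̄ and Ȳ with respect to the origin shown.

X̄ = 124.74 mm, Ȳ = 40.28 mm

Part | A | x̄ᵢ | ȳᵢ | A·x̄ᵢ | A·ȳᵢ
plate | 19200.00 | 120.00 | 40.00 | 2304000.00 | 768000.00
hole 1 | -1854.00 | 83.50 | 35.00 | -154809.00 | -64890.00
hole 2 | -201.06 | 52.00 | 62.00 | -10455.22 | -12465.84
Σ | 17144.94 |  |  | 2138735.78 | 690644.16
X̄ = 2138735.78 / 17144.94 = 124.74 mm
Ȳ = 690644.16 / 17144.94 = 40.28 mm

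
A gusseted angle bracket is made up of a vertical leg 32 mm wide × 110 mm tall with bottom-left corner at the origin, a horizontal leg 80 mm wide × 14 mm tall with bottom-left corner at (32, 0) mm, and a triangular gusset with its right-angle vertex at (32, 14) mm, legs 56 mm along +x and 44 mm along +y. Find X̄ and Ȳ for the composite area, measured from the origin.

X̄ = 33.95 mm, Ȳ = 40.32 mm

vertical leg: A = 32 × 110 = 3520.00, centroid at (16.00, 55.00).
horizontal leg: A = 80 × 14 = 1120.00, centroid at (72.00, 7.00).
gusset: A = ½·56·44 = 1232.00, centroid at (50.67, 28.67).
ΣA = 5872.00 mm², ΣAX̄ = 199381.33 mm³, ΣAȲ = 236757.33 mm³.
X̄ = 199381.33/5872.00 = 33.95 mm; Ȳ = 236757.33/5872.00 = 40.32 mm.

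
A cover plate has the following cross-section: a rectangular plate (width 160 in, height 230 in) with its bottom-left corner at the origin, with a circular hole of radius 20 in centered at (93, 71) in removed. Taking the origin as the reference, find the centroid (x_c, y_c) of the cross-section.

x_c = 79.54 in, y_c = 116.56 in

plate: A = 160 × 230 = 36800.00, centroid at (80.00, 115.00).
hole: A = −π·20² = -1256.64, centroid at (93.00, 71.00).
ΣA = 35543.36 in²
ΣAx_c = (36800.00)(80.00) + (-1256.64)(93.00) = 2827132.75 in³
ΣAy_c = (36800.00)(115.00) + (-1256.64)(71.00) = 4142778.77 in³
x_c = 2827132.75 / 35543.36 = 79.54 in
y_c = 4142778.77 / 35543.36 = 116.56 in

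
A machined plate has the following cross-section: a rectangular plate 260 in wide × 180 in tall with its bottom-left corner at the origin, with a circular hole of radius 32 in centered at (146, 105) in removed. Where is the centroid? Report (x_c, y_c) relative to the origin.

x_c = 128.82 in, y_c = 88.89 in

plate: A = 260 × 180 = 46800.00, centroid at (130.00, 90.00).
hole: A = −π·32² = -3216.99, centroid at (146.00, 105.00).
ΣA = 43583.01 in², ΣAx_c = 5614319.33 in³, ΣAy_c = 3874215.96 in³.
x_c = 5614319.33/43583.01 = 128.82 in; y_c = 3874215.96/43583.01 = 88.89 in.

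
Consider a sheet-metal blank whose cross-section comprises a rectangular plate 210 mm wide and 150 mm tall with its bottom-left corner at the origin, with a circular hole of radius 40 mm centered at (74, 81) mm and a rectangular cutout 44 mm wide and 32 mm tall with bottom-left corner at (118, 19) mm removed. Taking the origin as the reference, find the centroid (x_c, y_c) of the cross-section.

Part | A | x̄ᵢ | ȳᵢ | A·x̄ᵢ | A·ȳᵢ
plate | 31500.00 | 105.00 | 75.00 | 3307500.00 | 2362500.00
hole 1 | -5026.55 | 74.00 | 81.00 | -371964.57 | -407150.41
hole 2 | -1408.00 | 140.00 | 35.00 | -197120.00 | -49280.00
Σ | 25065.45 |  |  | 2738415.43 | 1906069.59
x_c = 2738415.43 / 25065.45 = 109.25 mm
y_c = 1906069.59 / 25065.45 = 76.04 mm

x_c = 109.25 mm, y_c = 76.04 mm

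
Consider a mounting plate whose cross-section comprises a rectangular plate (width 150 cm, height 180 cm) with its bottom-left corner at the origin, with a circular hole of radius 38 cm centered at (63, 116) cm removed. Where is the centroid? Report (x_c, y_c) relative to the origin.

x_c = 77.42 cm, y_c = 84.75 cm

plate: A = 150 × 180 = 27000.00, centroid at (75.00, 90.00).
hole: A = −π·38² = -4536.46, centroid at (63.00, 116.00).
ΣA = 22463.54 cm², ΣAx_c = 1739203.03 cm³, ΣAy_c = 1903770.66 cm³.
x_c = 1739203.03/22463.54 = 77.42 cm; y_c = 1903770.66/22463.54 = 84.75 cm.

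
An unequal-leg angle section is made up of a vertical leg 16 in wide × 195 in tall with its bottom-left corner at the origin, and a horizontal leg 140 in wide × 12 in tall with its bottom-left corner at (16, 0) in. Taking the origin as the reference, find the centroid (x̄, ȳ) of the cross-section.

vertical leg: A = 16 × 195 = 3120.00, centroid at (8.00, 97.50).
horizontal leg: A = 140 × 12 = 1680.00, centroid at (86.00, 6.00).
ΣA = 4800.00 in²
ΣAx̄ = (3120.00)(8.00) + (1680.00)(86.00) = 169440.00 in³
ΣAȳ = (3120.00)(97.50) + (1680.00)(6.00) = 314280.00 in³
x̄ = 169440.00 / 4800.00 = 35.30 in
ȳ = 314280.00 / 4800.00 = 65.47 in

x̄ = 35.30 in, ȳ = 65.47 in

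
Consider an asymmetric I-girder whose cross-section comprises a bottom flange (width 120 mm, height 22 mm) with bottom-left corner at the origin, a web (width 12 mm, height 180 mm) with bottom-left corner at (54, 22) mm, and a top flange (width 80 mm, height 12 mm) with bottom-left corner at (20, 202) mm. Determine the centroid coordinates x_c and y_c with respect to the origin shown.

bottom flange: A = 120 × 22 = 2640.00, centroid at (60.00, 11.00).
web: A = 12 × 180 = 2160.00, centroid at (60.00, 112.00).
top flange: A = 80 × 12 = 960.00, centroid at (60.00, 208.00).
ΣA = 5760.00 mm², ΣAx_c = 345600.00 mm³, ΣAy_c = 470640.00 mm³.
x_c = 345600.00/5760.00 = 60.00 mm; y_c = 470640.00/5760.00 = 81.71 mm.

x_c = 60.00 mm, y_c = 81.71 mm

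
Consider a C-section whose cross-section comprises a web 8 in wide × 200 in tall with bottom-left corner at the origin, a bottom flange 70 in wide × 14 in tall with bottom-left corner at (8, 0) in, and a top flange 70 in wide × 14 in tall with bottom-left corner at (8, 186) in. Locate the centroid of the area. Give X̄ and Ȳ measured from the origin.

X̄ = 25.47 in, Ȳ = 100.00 in

web: A = 8 × 200 = 1600.00, centroid at (4.00, 100.00).
bottom flange: A = 70 × 14 = 980.00, centroid at (43.00, 7.00).
top flange: A = 70 × 14 = 980.00, centroid at (43.00, 193.00).
ΣA = 3560.00 in²
ΣAX̄ = (1600.00)(4.00) + (980.00)(43.00) + (980.00)(43.00) = 90680.00 in³
ΣAȲ = (1600.00)(100.00) + (980.00)(7.00) + (980.00)(193.00) = 356000.00 in³
X̄ = 90680.00 / 3560.00 = 25.47 in
Ȳ = 356000.00 / 3560.00 = 100.00 in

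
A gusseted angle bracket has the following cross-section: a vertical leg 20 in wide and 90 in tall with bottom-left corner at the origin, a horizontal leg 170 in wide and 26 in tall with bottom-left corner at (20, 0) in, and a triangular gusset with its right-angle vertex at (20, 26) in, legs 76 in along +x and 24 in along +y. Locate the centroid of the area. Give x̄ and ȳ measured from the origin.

x̄ = 73.39 in, ȳ = 23.76 in

Part | A | x̄ᵢ | ȳᵢ | A·x̄ᵢ | A·ȳᵢ
vertical leg | 1800.00 | 10.00 | 45.00 | 18000.00 | 81000.00
horizontal leg | 4420.00 | 105.00 | 13.00 | 464100.00 | 57460.00
gusset | 912.00 | 45.33 | 34.00 | 41344.00 | 31008.00
Σ | 7132.00 |  |  | 523444.00 | 169468.00
x̄ = 523444.00 / 7132.00 = 73.39 in
ȳ = 169468.00 / 7132.00 = 23.76 in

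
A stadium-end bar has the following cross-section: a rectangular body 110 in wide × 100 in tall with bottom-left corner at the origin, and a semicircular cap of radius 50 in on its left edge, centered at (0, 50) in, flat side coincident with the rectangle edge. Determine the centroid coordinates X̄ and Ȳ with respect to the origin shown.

rectangular body: A = 110 × 100 = 11000.00, centroid at (55.00, 50.00).
semicircular end: A = ½π·50² = 3926.99, centroid at (-21.22, 50.00).
ΣA = 14926.99 in², ΣAX̄ = 521666.67 in³, ΣAȲ = 746349.54 in³.
X̄ = 521666.67/14926.99 = 34.95 in; Ȳ = 746349.54/14926.99 = 50.00 in.

X̄ = 34.95 in, Ȳ = 50.00 in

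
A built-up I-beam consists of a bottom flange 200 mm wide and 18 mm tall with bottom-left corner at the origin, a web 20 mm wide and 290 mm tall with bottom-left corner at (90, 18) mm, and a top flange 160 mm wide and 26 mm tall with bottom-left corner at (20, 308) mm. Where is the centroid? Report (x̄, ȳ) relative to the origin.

x̄ = 100.00 mm, ȳ = 170.59 mm

bottom flange: A = 200 × 18 = 3600.00, centroid at (100.00, 9.00).
web: A = 20 × 290 = 5800.00, centroid at (100.00, 163.00).
top flange: A = 160 × 26 = 4160.00, centroid at (100.00, 321.00).
ΣA = 13560.00 mm², ΣAx̄ = 1356000.00 mm³, ΣAȳ = 2313160.00 mm³.
x̄ = 1356000.00/13560.00 = 100.00 mm; ȳ = 2313160.00/13560.00 = 170.59 mm.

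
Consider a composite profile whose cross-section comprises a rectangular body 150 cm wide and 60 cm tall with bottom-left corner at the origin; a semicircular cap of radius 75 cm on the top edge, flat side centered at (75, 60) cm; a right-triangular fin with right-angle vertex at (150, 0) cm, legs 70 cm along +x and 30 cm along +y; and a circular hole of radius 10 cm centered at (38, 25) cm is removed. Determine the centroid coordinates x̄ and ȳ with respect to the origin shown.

x̄ = 81.19 cm, ȳ = 58.37 cm

rectangular body: A = 150 × 60 = 9000.00, centroid at (75.00, 30.00).
semicircular top: A = ½π·75² = 8835.73, centroid at (75.00, 91.83).
triangular fin: A = ½·70·30 = 1050.00, centroid at (173.33, 10.00).
hole: A = −π·10² = -314.16, centroid at (38.00, 25.00).
ΣA = 18571.57 cm², ΣAx̄ = 1507741.65 cm³, ΣAȳ = 1084039.78 cm³.
x̄ = 1507741.65/18571.57 = 81.19 cm; ȳ = 1084039.78/18571.57 = 58.37 cm.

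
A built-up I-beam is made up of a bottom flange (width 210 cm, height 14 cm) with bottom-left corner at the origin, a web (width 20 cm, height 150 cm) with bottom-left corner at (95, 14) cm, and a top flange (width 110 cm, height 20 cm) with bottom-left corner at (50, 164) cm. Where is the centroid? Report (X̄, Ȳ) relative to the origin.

Part | A | x̄ᵢ | ȳᵢ | A·x̄ᵢ | A·ȳᵢ
bottom flange | 2940.00 | 105.00 | 7.00 | 308700.00 | 20580.00
web | 3000.00 | 105.00 | 89.00 | 315000.00 | 267000.00
top flange | 2200.00 | 105.00 | 174.00 | 231000.00 | 382800.00
Σ | 8140.00 |  |  | 854700.00 | 670380.00
X̄ = 854700.00 / 8140.00 = 105.00 cm
Ȳ = 670380.00 / 8140.00 = 82.36 cm

X̄ = 105.00 cm, Ȳ = 82.36 cm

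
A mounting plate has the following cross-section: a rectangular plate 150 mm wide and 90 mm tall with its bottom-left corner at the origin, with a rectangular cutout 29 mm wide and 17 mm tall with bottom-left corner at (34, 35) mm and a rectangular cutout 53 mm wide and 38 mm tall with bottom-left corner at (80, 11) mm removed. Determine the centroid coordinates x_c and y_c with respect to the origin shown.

x_c = 70.42 mm, y_c = 47.82 mm

plate: A = 150 × 90 = 13500.00, centroid at (75.00, 45.00).
hole 1: A = −(29 × 17) = -493.00, centroid at (48.50, 43.50).
hole 2: A = −(53 × 38) = -2014.00, centroid at (106.50, 30.00).
ΣA = 10993.00 mm²
ΣAx_c = (13500.00)(75.00) + (-493.00)(48.50) + (-2014.00)(106.50) = 774098.50 mm³
ΣAy_c = (13500.00)(45.00) + (-493.00)(43.50) + (-2014.00)(30.00) = 525634.50 mm³
x_c = 774098.50 / 10993.00 = 70.42 mm
y_c = 525634.50 / 10993.00 = 47.82 mm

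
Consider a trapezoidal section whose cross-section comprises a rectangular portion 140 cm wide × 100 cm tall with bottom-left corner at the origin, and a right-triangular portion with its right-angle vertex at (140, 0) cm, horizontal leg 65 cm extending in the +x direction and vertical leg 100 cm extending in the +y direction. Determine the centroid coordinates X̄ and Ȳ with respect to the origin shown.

rectangular portion: A = 140 × 100 = 14000.00, centroid at (70.00, 50.00).
triangular portion: A = ½·65·100 = 3250.00, centroid at (161.67, 33.33).
ΣA = 17250.00 cm², ΣAX̄ = 1505416.67 cm³, ΣAȲ = 808333.33 cm³.
X̄ = 1505416.67/17250.00 = 87.27 cm; Ȳ = 808333.33/17250.00 = 46.86 cm.

X̄ = 87.27 cm, Ȳ = 46.86 cm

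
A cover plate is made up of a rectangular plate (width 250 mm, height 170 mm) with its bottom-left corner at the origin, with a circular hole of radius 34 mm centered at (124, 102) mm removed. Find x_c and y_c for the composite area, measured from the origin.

x_c = 125.09 mm, y_c = 83.41 mm

plate: A = 250 × 170 = 42500.00, centroid at (125.00, 85.00).
hole: A = −π·34² = -3631.68, centroid at (124.00, 102.00).
ΣA = 38868.32 mm²
ΣAx_c = (42500.00)(125.00) + (-3631.68)(124.00) = 4862171.54 mm³
ΣAy_c = (42500.00)(85.00) + (-3631.68)(102.00) = 3242068.53 mm³
x_c = 4862171.54 / 38868.32 = 125.09 mm
y_c = 3242068.53 / 38868.32 = 83.41 mm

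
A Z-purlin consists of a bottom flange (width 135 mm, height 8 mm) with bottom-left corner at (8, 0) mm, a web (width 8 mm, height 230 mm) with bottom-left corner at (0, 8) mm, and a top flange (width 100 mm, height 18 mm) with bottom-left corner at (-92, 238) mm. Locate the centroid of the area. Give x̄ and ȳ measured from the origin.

x̄ = 2.82 mm, ȳ = 143.06 mm

bottom flange: A = 135 × 8 = 1080.00, centroid at (75.50, 4.00).
web: A = 8 × 230 = 1840.00, centroid at (4.00, 123.00).
top flange: A = 100 × 18 = 1800.00, centroid at (-42.00, 247.00).
ΣA = 4720.00 mm²
ΣAx̄ = (1080.00)(75.50) + (1840.00)(4.00) + (1800.00)(-42.00) = 13300.00 mm³
ΣAȳ = (1080.00)(4.00) + (1840.00)(123.00) + (1800.00)(247.00) = 675240.00 mm³
x̄ = 13300.00 / 4720.00 = 2.82 mm
ȳ = 675240.00 / 4720.00 = 143.06 mm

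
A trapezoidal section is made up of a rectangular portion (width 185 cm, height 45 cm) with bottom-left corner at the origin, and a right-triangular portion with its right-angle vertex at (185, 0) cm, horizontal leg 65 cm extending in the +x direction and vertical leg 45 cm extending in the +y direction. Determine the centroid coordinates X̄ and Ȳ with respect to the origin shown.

rectangular portion: A = 185 × 45 = 8325.00, centroid at (92.50, 22.50).
triangular portion: A = ½·65·45 = 1462.50, centroid at (206.67, 15.00).
ΣA = 9787.50 cm²
ΣAX̄ = (8325.00)(92.50) + (1462.50)(206.67) = 1072312.50 cm³
ΣAȲ = (8325.00)(22.50) + (1462.50)(15.00) = 209250.00 cm³
X̄ = 1072312.50 / 9787.50 = 109.56 cm
Ȳ = 209250.00 / 9787.50 = 21.38 cm

X̄ = 109.56 cm, Ȳ = 21.38 cm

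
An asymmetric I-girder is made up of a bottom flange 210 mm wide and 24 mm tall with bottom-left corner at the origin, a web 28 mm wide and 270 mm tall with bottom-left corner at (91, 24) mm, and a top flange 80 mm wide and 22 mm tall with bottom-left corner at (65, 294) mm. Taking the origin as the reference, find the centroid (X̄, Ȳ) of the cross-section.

X̄ = 105.00 mm, Ȳ = 125.30 mm

Part | A | x̄ᵢ | ȳᵢ | A·x̄ᵢ | A·ȳᵢ
bottom flange | 5040.00 | 105.00 | 12.00 | 529200.00 | 60480.00
web | 7560.00 | 105.00 | 159.00 | 793800.00 | 1202040.00
top flange | 1760.00 | 105.00 | 305.00 | 184800.00 | 536800.00
Σ | 14360.00 |  |  | 1507800.00 | 1799320.00
X̄ = 1507800.00 / 14360.00 = 105.00 mm
Ȳ = 1799320.00 / 14360.00 = 125.30 mm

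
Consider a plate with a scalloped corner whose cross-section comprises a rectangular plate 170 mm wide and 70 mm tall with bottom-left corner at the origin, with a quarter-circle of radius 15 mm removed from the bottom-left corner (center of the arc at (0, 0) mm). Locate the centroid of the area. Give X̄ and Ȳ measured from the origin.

X̄ = 86.19 mm, Ȳ = 35.43 mm

plate: A = 170 × 70 = 11900.00, centroid at (85.00, 35.00).
removed quarter-circle: A = −¼π·15² = -176.71, centroid at (6.37, 6.37).
ΣA = 11723.29 mm², ΣAX̄ = 1010375.00 mm³, ΣAȲ = 415375.00 mm³.
X̄ = 1010375.00/11723.29 = 86.19 mm; Ȳ = 415375.00/11723.29 = 35.43 mm.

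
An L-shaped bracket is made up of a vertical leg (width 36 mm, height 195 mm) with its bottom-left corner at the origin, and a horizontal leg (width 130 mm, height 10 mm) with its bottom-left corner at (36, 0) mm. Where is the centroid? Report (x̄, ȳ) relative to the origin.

vertical leg: A = 36 × 195 = 7020.00, centroid at (18.00, 97.50).
horizontal leg: A = 130 × 10 = 1300.00, centroid at (101.00, 5.00).
ΣA = 8320.00 mm², ΣAx̄ = 257660.00 mm³, ΣAȳ = 690950.00 mm³.
x̄ = 257660.00/8320.00 = 30.97 mm; ȳ = 690950.00/8320.00 = 83.05 mm.

x̄ = 30.97 mm, ȳ = 83.05 mm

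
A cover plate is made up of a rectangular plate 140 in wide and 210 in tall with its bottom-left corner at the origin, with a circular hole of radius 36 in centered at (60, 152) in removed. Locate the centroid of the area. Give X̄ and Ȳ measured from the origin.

plate: A = 140 × 210 = 29400.00, centroid at (70.00, 105.00).
hole: A = −π·36² = -4071.50, centroid at (60.00, 152.00).
ΣA = 25328.50 in²
ΣAX̄ = (29400.00)(70.00) + (-4071.50)(60.00) = 1813709.76 in³
ΣAȲ = (29400.00)(105.00) + (-4071.50)(152.00) = 2468131.38 in³
X̄ = 1813709.76 / 25328.50 = 71.61 in
Ȳ = 2468131.38 / 25328.50 = 97.44 in

X̄ = 71.61 in, Ȳ = 97.44 in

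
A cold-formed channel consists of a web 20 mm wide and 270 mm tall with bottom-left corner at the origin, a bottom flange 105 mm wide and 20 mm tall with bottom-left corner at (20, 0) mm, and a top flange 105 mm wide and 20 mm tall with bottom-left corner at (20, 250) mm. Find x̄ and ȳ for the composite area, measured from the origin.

x̄ = 37.34 mm, ȳ = 135.00 mm

web: A = 20 × 270 = 5400.00, centroid at (10.00, 135.00).
bottom flange: A = 105 × 20 = 2100.00, centroid at (72.50, 10.00).
top flange: A = 105 × 20 = 2100.00, centroid at (72.50, 260.00).
ΣA = 9600.00 mm², ΣAx̄ = 358500.00 mm³, ΣAȳ = 1296000.00 mm³.
x̄ = 358500.00/9600.00 = 37.34 mm; ȳ = 1296000.00/9600.00 = 135.00 mm.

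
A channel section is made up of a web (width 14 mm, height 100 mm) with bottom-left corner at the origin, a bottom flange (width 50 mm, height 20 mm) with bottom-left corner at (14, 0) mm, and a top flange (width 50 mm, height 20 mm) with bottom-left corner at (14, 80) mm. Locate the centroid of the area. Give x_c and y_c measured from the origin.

x_c = 25.82 mm, y_c = 50.00 mm

web: A = 14 × 100 = 1400.00, centroid at (7.00, 50.00).
bottom flange: A = 50 × 20 = 1000.00, centroid at (39.00, 10.00).
top flange: A = 50 × 20 = 1000.00, centroid at (39.00, 90.00).
ΣA = 3400.00 mm², ΣAx_c = 87800.00 mm³, ΣAy_c = 170000.00 mm³.
x_c = 87800.00/3400.00 = 25.82 mm; y_c = 170000.00/3400.00 = 50.00 mm.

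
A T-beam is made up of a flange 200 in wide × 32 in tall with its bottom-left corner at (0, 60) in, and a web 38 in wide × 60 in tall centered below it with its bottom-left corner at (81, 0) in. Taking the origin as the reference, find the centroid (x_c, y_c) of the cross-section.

x_c = 100.00 in, y_c = 63.92 in

web: A = 38 × 60 = 2280.00, centroid at (100.00, 30.00).
flange: A = 200 × 32 = 6400.00, centroid at (100.00, 76.00).
ΣA = 8680.00 in², ΣAx_c = 868000.00 in³, ΣAy_c = 554800.00 in³.
x_c = 868000.00/8680.00 = 100.00 in; y_c = 554800.00/8680.00 = 63.92 in.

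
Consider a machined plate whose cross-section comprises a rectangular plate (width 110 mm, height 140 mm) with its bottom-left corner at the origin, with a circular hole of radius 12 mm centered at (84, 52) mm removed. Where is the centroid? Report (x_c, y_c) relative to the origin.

x_c = 54.12 mm, y_c = 70.54 mm

plate: A = 110 × 140 = 15400.00, centroid at (55.00, 70.00).
hole: A = −π·12² = -452.39, centroid at (84.00, 52.00).
ΣA = 14947.61 mm², ΣAx_c = 808999.30 mm³, ΣAy_c = 1054475.75 mm³.
x_c = 808999.30/14947.61 = 54.12 mm; y_c = 1054475.75/14947.61 = 70.54 mm.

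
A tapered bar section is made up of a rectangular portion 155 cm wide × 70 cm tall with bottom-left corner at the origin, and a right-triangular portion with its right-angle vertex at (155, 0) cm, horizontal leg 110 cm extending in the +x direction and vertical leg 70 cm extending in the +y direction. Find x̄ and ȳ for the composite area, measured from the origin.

rectangular portion: A = 155 × 70 = 10850.00, centroid at (77.50, 35.00).
triangular portion: A = ½·110·70 = 3850.00, centroid at (191.67, 23.33).
ΣA = 14700.00 cm²
ΣAx̄ = (10850.00)(77.50) + (3850.00)(191.67) = 1578791.67 cm³
ΣAȳ = (10850.00)(35.00) + (3850.00)(23.33) = 469583.33 cm³
x̄ = 1578791.67 / 14700.00 = 107.40 cm
ȳ = 469583.33 / 14700.00 = 31.94 cm

x̄ = 107.40 cm, ȳ = 31.94 cm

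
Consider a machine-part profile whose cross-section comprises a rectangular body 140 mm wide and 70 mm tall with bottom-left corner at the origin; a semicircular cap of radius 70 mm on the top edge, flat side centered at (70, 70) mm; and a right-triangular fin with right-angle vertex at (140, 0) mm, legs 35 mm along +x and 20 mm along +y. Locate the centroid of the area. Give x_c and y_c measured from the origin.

rectangular body: A = 140 × 70 = 9800.00, centroid at (70.00, 35.00).
semicircular top: A = ½π·70² = 7696.90, centroid at (70.00, 99.71).
triangular fin: A = ½·35·20 = 350.00, centroid at (151.67, 6.67).
ΣA = 17846.90 mm², ΣAx_c = 1277866.47 mm³, ΣAy_c = 1112783.14 mm³.
x_c = 1277866.47/17846.90 = 71.60 mm; y_c = 1112783.14/17846.90 = 62.35 mm.

x_c = 71.60 mm, y_c = 62.35 mm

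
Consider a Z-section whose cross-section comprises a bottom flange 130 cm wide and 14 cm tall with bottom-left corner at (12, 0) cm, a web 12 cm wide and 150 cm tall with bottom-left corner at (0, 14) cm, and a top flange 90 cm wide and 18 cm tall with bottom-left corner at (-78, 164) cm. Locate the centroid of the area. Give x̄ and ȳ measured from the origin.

x̄ = 18.60 cm, ȳ = 86.49 cm

bottom flange: A = 130 × 14 = 1820.00, centroid at (77.00, 7.00).
web: A = 12 × 150 = 1800.00, centroid at (6.00, 89.00).
top flange: A = 90 × 18 = 1620.00, centroid at (-33.00, 173.00).
ΣA = 5240.00 cm², ΣAx̄ = 97480.00 cm³, ΣAȳ = 453200.00 cm³.
x̄ = 97480.00/5240.00 = 18.60 cm; ȳ = 453200.00/5240.00 = 86.49 cm.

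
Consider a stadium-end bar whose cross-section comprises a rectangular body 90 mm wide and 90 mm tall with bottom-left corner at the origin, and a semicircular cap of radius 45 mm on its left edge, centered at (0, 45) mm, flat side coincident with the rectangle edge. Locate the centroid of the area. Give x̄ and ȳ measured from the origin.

x̄ = 26.93 mm, ȳ = 45.00 mm

Part | A | x̄ᵢ | ȳᵢ | A·x̄ᵢ | A·ȳᵢ
rectangular body | 8100.00 | 45.00 | 45.00 | 364500.00 | 364500.00
semicircular end | 3180.86 | -19.10 | 45.00 | -60750.00 | 143138.82
Σ | 11280.86 |  |  | 303750.00 | 507638.82
x̄ = 303750.00 / 11280.86 = 26.93 mm
ȳ = 507638.82 / 11280.86 = 45.00 mm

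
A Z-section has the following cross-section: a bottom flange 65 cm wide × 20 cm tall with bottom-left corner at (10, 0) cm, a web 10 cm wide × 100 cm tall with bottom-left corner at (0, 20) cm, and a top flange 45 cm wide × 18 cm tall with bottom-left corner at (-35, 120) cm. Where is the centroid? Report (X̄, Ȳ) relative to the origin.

Part | A | x̄ᵢ | ȳᵢ | A·x̄ᵢ | A·ȳᵢ
bottom flange | 1300.00 | 42.50 | 10.00 | 55250.00 | 13000.00
web | 1000.00 | 5.00 | 70.00 | 5000.00 | 70000.00
top flange | 810.00 | -12.50 | 129.00 | -10125.00 | 104490.00
Σ | 3110.00 |  |  | 50125.00 | 187490.00
X̄ = 50125.00 / 3110.00 = 16.12 cm
Ȳ = 187490.00 / 3110.00 = 60.29 cm

X̄ = 16.12 cm, Ȳ = 60.29 cm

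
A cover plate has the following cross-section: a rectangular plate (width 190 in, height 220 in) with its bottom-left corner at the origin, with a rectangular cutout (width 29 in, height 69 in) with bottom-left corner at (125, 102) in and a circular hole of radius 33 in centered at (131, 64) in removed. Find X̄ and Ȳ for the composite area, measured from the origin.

Part | A | x̄ᵢ | ȳᵢ | A·x̄ᵢ | A·ȳᵢ
plate | 41800.00 | 95.00 | 110.00 | 3971000.00 | 4598000.00
hole 1 | -2001.00 | 139.50 | 136.50 | -279139.50 | -273136.50
hole 2 | -3421.19 | 131.00 | 64.00 | -448176.47 | -218956.44
Σ | 36377.81 |  |  | 3243684.03 | 4105907.06
X̄ = 3243684.03 / 36377.81 = 89.17 in
Ȳ = 4105907.06 / 36377.81 = 112.87 in

X̄ = 89.17 in, Ȳ = 112.87 in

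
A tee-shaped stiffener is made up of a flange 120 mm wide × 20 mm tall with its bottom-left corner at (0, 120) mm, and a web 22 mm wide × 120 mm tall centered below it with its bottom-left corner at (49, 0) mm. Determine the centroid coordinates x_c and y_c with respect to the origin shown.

web: A = 22 × 120 = 2640.00, centroid at (60.00, 60.00).
flange: A = 120 × 20 = 2400.00, centroid at (60.00, 130.00).
ΣA = 5040.00 mm², ΣAx_c = 302400.00 mm³, ΣAy_c = 470400.00 mm³.
x_c = 302400.00/5040.00 = 60.00 mm; y_c = 470400.00/5040.00 = 93.33 mm.

x_c = 60.00 mm, y_c = 93.33 mm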